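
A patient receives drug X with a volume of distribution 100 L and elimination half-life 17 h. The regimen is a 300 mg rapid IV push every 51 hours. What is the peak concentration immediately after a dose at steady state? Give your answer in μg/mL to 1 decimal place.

3.4 μg/mL

The dosing interval is 3 half-lives, so f = 2^(−3) = 0.125.
Accumulation ratio R = 1/(1 − f) = 1/0.875 = 8/7.
Single-dose peak C₀ = D/Vd = 300/100 = 3 μg/mL.
Steady-state peak Cmax,ss = C₀·R = 3 × 8/7 ≈ 3.429 μg/mL.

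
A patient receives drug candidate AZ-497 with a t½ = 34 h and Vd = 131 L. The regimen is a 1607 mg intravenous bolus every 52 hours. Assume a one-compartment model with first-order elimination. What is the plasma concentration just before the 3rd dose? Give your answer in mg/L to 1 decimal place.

5.7 mg/L

f = (1/2)^(τ/t½) = (1/2)^(52/34) ≈ 0.3464.
C₀ = D/Vd = 1607/131 ≈ 12.267 mg/L.
Before the 3rd dose, 2 doses have been given. Superposition: Cmin = C₀·(f + f²).
≈ 12.267 × (0.3464 + 0.1200) ≈ 12.267 × 0.4664 ≈ 5.721 mg/L.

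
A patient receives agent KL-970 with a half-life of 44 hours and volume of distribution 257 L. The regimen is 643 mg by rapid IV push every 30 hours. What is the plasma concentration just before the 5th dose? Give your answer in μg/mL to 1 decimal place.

f = (1/2)^(τ/t½) = (1/2)^(30/44) ≈ 0.6234.
C₀ = D/Vd = 643/257 ≈ 2.502 μg/mL.
Before the 5th dose, 4 doses have been given. Superposition: Cmin = C₀·(f + f² + … + f^4).
≈ 2.502 × (0.6234 + 0.3886 + 0.2423 + 0.1510) ≈ 2.502 × 1.4053 ≈ 3.516 μg/mL.

3.5 μg/mL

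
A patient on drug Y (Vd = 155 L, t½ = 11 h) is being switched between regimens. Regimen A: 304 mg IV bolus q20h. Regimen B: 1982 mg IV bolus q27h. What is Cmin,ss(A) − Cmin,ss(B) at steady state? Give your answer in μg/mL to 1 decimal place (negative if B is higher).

-2.1 μg/mL

Regimen A: f = (1/2)^(20/11) ≈ 0.2836; Cmin,ss = (304/155)·f/(1−f) ≈ 0.776 μg/mL.
Regimen B: f = (1/2)^(27/11) ≈ 0.1824; Cmin,ss = (1982/155)·f/(1−f) ≈ 2.853 μg/mL.
Difference ≈ 0.776 − 2.853 ≈ -2.077 μg/mL.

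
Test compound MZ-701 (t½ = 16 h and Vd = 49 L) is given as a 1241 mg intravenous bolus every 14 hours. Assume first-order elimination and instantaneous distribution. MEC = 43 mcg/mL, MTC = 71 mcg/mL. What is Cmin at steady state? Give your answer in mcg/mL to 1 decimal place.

30.4 mcg/mL

τ/t½ = 14/16 ≈ 0.875, so fraction remaining f = (1/2)^(14/16) ≈ 0.5453.
Accumulation ratio R = 1/(1 − f) ≈ 1/0.4547 ≈ 2.1993.
Single-dose peak C₀ = D/Vd = 1241/49 ≈ 25.327 mcg/mL.
Steady-state peak Cmax,ss = C₀·R ≈ 25.327 × 2.1993 ≈ 55.702 mcg/mL.
Steady-state trough Cmin,ss = Cmax,ss·f ≈ 55.702 × 0.5453 ≈ 30.374 mcg/mL.
Trough 30.4 mcg/mL vs MEC 43 mcg/mL: subtherapeutic.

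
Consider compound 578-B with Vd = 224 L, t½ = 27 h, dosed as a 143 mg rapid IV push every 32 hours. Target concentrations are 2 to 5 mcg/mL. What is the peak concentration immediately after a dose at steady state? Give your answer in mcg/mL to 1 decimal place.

k = ln2/t½ = ln2/27 ≈ 0.025672 h⁻¹; fraction remaining f = e^(−kτ) = e^(−0.025672×32) ≈ 0.4398.
At steady state, accumulation factor R = 1/(1 − e^(−kτ)) ≈ 1.7851.
Single-dose peak C₀ = D/Vd = 143/224 ≈ 0.638 mcg/mL.
Steady-state peak Cmax,ss = C₀·R ≈ 0.638 × 1.7851 ≈ 1.139 mcg/mL.
Peak 1.1 mcg/mL vs MTC 5 mcg/mL: below toxic threshold.

1.1 mcg/mL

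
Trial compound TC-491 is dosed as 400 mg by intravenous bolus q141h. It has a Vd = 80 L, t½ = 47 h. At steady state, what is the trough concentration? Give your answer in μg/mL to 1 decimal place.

0.7 μg/mL

τ = 141 h = 3 half-lives, so f = (1/2)^3 = 0.125.
Accumulation ratio R = 1/(1 − f) = 1/0.875 = 8/7.
Single-dose peak C₀ = D/Vd = 400/80 = 5 μg/mL.
Steady-state peak Cmax,ss = C₀·R = 5 × 8/7 ≈ 5.714 μg/mL.
Steady-state trough Cmin,ss = Cmax,ss·f ≈ 5.714 × 0.125 ≈ 0.714 μg/mL.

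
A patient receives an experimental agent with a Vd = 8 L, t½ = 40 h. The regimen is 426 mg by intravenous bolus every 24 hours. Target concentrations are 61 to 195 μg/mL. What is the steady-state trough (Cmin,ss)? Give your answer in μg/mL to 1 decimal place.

103.3 μg/mL

Over one 24-h interval, 24/40 ≈ 0.6 half-lives elapse, leaving f ≈ 0.6598 of each dose.
Single-dose peak C₀ = D/Vd = 426/8 ≈ 53.250 μg/mL.
Steady-state trough Cmin,ss = C₀·f/(1−f) ≈ 53.250 × 0.6598/0.3402 ≈ 103.276 μg/mL.
Trough 103.3 μg/mL vs MEC 61 μg/mL: adequate.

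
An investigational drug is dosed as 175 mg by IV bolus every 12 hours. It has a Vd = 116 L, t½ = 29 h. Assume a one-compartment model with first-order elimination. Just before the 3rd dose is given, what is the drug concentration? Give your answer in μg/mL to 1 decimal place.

2.0 μg/mL

f = (1/2)^(τ/t½) = (1/2)^(12/29) ≈ 0.7506.
C₀ = D/Vd = 175/116 ≈ 1.509 μg/mL.
Before the 3rd dose, 2 doses have been given. Superposition: Cmin = C₀·(f + f²).
≈ 1.509 × (0.7506 + 0.5634) ≈ 1.509 × 1.3140 ≈ 1.983 μg/mL.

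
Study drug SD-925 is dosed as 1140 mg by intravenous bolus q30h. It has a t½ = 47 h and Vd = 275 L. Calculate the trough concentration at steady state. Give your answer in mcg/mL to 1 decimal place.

7.4 mcg/mL

k = ln2/t½ = ln2/47 ≈ 0.014748 h⁻¹; fraction remaining f = e^(−kτ) = e^(−0.014748×30) ≈ 0.6425.
At steady state, accumulation factor R = 1/(1 − e^(−kτ)) ≈ 2.7972.
Single-dose peak C₀ = D/Vd = 1140/275 ≈ 4.145 mcg/mL.
Steady-state peak Cmax,ss = C₀·R ≈ 4.145 × 2.7972 ≈ 11.594 mcg/mL.
One interval later, Cmin,ss = Cmax,ss·e^(−kτ) ≈ 11.594 × 0.6425 ≈ 7.449 mcg/mL.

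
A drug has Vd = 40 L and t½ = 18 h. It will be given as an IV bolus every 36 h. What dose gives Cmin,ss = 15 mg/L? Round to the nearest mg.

1800 mg

τ/t½ = 36/18 ≈ 2, so f = (1/2)^(36/18) ≈ 0.250000.
Cmin,ss = (D/Vd)·f/(1−f), so D = Cmin,ss·Vd·(1−f)/f.
D = 15 × 40 × (1−f)/f ≈ 15 × 40 × 3.00000 ≈ 1800.00 mg.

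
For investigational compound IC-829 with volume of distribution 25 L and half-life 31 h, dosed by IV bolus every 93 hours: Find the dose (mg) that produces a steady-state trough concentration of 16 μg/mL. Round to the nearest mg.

τ/t½ = 93/31 ≈ 3, so f = (1/2)^(93/31) ≈ 0.125000.
Cmin,ss = (D/Vd)·f/(1−f), so D = Cmin,ss·Vd·(1−f)/f.
D = 16 × 25 × (1−f)/f ≈ 16 × 25 × 7.00000 ≈ 2800.00 mg.

2800 mg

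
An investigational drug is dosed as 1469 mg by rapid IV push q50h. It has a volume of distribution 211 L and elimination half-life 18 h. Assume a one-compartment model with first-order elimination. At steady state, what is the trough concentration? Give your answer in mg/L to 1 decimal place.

1.2 mg/L

τ/t½ = 50/18 ≈ 2.7778, so fraction remaining f = (1/2)^(50/18) ≈ 0.1458.
Accumulation ratio R = 1/(1 − f) ≈ 1/0.8542 ≈ 1.1707.
Single-dose peak C₀ = D/Vd = 1469/211 ≈ 6.962 mg/L.
Cmax,ss = C₀/(1 − f) ≈ 6.962/0.8542 ≈ 8.150 mg/L.
Steady-state trough Cmin,ss = Cmax,ss·f ≈ 8.150 × 0.1458 ≈ 1.188 mg/L.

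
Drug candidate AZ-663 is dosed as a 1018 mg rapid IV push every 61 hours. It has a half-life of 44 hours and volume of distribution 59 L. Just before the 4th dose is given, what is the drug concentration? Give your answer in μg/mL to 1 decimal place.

f = (1/2)^(τ/t½) = (1/2)^(61/44) ≈ 0.3825.
C₀ = D/Vd = 1018/59 ≈ 17.254 μg/mL.
Before the 4th dose, 3 doses have been given. Superposition: Cmin = C₀·(f + f² + … + f^3).
≈ 17.254 × (0.3825 + 0.1463 + 0.0560) ≈ 17.254 × 0.5848 ≈ 10.090 μg/mL.

10.1 μg/mL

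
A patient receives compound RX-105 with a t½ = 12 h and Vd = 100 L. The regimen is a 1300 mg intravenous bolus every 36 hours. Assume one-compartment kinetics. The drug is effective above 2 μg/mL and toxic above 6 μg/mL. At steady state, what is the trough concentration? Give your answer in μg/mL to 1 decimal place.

The dosing interval is 3 half-lives, so f = 2^(−3) = 0.125.
At steady state, R = 1/(1 − 0.125) = 8/7.
Single-dose peak C₀ = D/Vd = 1300/100 = 13 μg/mL.
Steady-state peak Cmax,ss = C₀·R = 13 × 8/7 ≈ 14.857 μg/mL.
Steady-state trough Cmin,ss = Cmax,ss·f ≈ 14.857 × 0.125 ≈ 1.857 μg/mL.
Trough 1.9 μg/mL vs MEC 2 μg/mL: subtherapeutic.

1.9 μg/mL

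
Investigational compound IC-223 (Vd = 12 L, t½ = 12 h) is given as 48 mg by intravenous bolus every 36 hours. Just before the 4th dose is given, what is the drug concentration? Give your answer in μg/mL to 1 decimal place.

0.6 μg/mL

f = (1/2)^(τ/t½) = (1/2)^(36/12) ≈ 0.1250.
C₀ = D/Vd = 48/12 ≈ 4.000 μg/mL.
Before the 4th dose, 3 doses have been given. Superposition: Cmin = C₀·(f + f² + … + f^3).
≈ 4.000 × (0.1250 + 0.0156 + 0.0020) ≈ 4.000 × 0.1426 ≈ 0.570 μg/mL.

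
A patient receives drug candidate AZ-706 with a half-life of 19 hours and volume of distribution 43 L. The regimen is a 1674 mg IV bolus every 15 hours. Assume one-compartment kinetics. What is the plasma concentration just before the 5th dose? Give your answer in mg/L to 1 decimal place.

47.5 mg/L

f = (1/2)^(τ/t½) = (1/2)^(15/19) ≈ 0.5786.
C₀ = D/Vd = 1674/43 ≈ 38.930 mg/L.
Before the 5th dose, 4 doses have been given. Superposition: Cmin = C₀·(f + f² + … + f^4).
≈ 38.930 × (0.5786 + 0.3348 + 0.1937 + 0.1121) ≈ 38.930 × 1.2192 ≈ 47.463 mg/L.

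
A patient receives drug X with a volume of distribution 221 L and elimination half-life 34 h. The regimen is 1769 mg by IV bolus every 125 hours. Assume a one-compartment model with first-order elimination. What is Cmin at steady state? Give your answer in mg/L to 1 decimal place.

Over one 125-h interval, 125/34 ≈ 3.6765 half-lives elapse, leaving f ≈ 0.0782 of each dose.
At steady state, accumulation factor R = 1/(1 − e^(−kτ)) ≈ 1.0848.
Single-dose peak C₀ = D/Vd = 1769/221 ≈ 8.005 mg/L.
Cmax,ss = C₀/(1 − f) ≈ 8.005/0.9218 ≈ 8.684 mg/L.
Steady-state trough Cmin,ss = Cmax,ss·f ≈ 8.684 × 0.0782 ≈ 0.679 mg/L.

0.7 mg/L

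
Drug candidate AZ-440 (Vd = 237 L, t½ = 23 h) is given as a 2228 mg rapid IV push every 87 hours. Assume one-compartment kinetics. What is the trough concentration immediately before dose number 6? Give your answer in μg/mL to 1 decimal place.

0.7 μg/mL

f = (1/2)^(τ/t½) = (1/2)^(87/23) ≈ 0.0727.
C₀ = D/Vd = 2228/237 ≈ 9.401 μg/mL.
Before the 6th dose, 5 doses have been given. Superposition: Cmin = C₀·(f + f² + … + f^5).
≈ 9.401 × (0.0727 + 0.0053 + 0.0004 + 0.0000 + 0.0000) ≈ 9.401 × 0.0784 ≈ 0.737 μg/mL.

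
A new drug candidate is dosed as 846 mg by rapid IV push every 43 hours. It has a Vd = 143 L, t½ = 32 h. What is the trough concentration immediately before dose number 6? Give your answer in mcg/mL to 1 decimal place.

3.8 mcg/mL

f = (1/2)^(τ/t½) = (1/2)^(43/32) ≈ 0.3940.
C₀ = D/Vd = 846/143 ≈ 5.916 mcg/mL.
Before the 6th dose, 5 doses have been given. Superposition: Cmin = C₀·(f + f² + … + f^5).
≈ 5.916 × (0.3940 + 0.1552 + 0.0612 + 0.0241 + 0.0095) ≈ 5.916 × 0.6440 ≈ 3.810 mcg/mL.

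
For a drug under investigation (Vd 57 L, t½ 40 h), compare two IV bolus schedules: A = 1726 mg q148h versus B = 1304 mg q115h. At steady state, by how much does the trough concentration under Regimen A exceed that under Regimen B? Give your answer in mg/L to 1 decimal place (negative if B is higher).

-1.1 mg/L

Regimen A: f = (1/2)^(148/40) ≈ 0.0769; Cmin,ss = (1726/57)·f/(1−f) ≈ 2.523 mg/L.
Regimen B: f = (1/2)^(115/40) ≈ 0.1363; Cmin,ss = (1304/57)·f/(1−f) ≈ 3.610 mg/L.
Difference ≈ 2.523 − 3.610 ≈ -1.087 mg/L.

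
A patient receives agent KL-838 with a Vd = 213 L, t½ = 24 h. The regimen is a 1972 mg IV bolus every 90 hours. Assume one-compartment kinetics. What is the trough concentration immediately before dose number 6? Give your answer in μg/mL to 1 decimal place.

0.7 μg/mL

f = (1/2)^(τ/t½) = (1/2)^(90/24) ≈ 0.0743.
C₀ = D/Vd = 1972/213 ≈ 9.258 μg/mL.
Before the 6th dose, 5 doses have been given. Superposition: Cmin = C₀·(f + f² + … + f^5).
≈ 9.258 × (0.0743 + 0.0055 + 0.0004 + 0.0000 + 0.0000) ≈ 9.258 × 0.0802 ≈ 0.742 μg/mL.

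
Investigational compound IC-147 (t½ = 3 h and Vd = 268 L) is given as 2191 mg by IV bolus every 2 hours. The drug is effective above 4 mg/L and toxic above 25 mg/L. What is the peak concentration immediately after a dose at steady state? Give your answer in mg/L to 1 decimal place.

k = ln2/t½ = ln2/3 ≈ 0.231049 h⁻¹; fraction remaining f = e^(−kτ) = e^(−0.231049×2) ≈ 0.6300.
At steady state, accumulation factor R = 1/(1 − e^(−kτ)) ≈ 2.7027.
Single-dose peak C₀ = D/Vd = 2191/268 ≈ 8.175 mg/L.
Steady-state peak Cmax,ss = C₀·R ≈ 8.175 × 2.7027 ≈ 22.095 mg/L.
Peak 22.1 mg/L vs MTC 25 mg/L: below toxic threshold.

22.1 mg/L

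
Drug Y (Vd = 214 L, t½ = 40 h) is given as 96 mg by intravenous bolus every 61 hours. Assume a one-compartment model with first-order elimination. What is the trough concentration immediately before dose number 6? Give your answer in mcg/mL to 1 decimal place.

0.2 mcg/mL

f = (1/2)^(τ/t½) = (1/2)^(61/40) ≈ 0.3475.
C₀ = D/Vd = 96/214 ≈ 0.449 mcg/mL.
Before the 6th dose, 5 doses have been given. Superposition: Cmin = C₀·(f + f² + … + f^5).
≈ 0.449 × (0.3475 + 0.1208 + 0.0420 + 0.0146 + 0.0051) ≈ 0.449 × 0.5300 ≈ 0.238 mcg/mL.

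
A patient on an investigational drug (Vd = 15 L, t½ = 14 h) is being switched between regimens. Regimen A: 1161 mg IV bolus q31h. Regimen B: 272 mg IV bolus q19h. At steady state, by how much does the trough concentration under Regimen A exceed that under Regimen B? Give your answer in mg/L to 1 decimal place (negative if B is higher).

9.6 mg/L

Regimen A: f = (1/2)^(31/14) ≈ 0.2155; Cmin,ss = (1161/15)·f/(1−f) ≈ 21.262 mg/L.
Regimen B: f = (1/2)^(19/14) ≈ 0.3904; Cmin,ss = (272/15)·f/(1−f) ≈ 11.613 mg/L.
Difference ≈ 21.262 − 11.613 ≈ 9.649 mg/L.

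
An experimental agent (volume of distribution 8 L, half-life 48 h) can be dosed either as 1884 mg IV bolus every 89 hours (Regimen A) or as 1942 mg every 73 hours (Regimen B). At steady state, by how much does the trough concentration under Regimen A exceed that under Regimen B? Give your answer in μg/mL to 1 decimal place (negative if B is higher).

Regimen A: f = (1/2)^(89/48) ≈ 0.2766; Cmin,ss = (1884/8)·f/(1−f) ≈ 90.046 μg/mL.
Regimen B: f = (1/2)^(73/48) ≈ 0.3485; Cmin,ss = (1942/8)·f/(1−f) ≈ 129.852 μg/mL.
Difference ≈ 90.046 − 129.852 ≈ -39.806 μg/mL.

-39.8 μg/mL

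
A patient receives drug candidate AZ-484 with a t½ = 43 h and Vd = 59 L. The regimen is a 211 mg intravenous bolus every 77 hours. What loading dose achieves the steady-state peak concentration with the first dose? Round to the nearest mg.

f = (1/2)^(77/43) ≈ 0.289032; accumulation ratio R = 1/(1−f) ≈ 1.40653.
Loading dose to hit Cmax,ss on first dose: D_load = D_maint·R ≈ 211 × 1.40653 ≈ 296.78 mg.

297 mg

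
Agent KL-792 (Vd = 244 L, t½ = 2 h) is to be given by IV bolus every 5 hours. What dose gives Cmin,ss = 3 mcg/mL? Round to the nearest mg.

τ/t½ = 5/2 ≈ 2.5, so f = (1/2)^(5/2) ≈ 0.176777.
Cmin,ss = (D/Vd)·f/(1−f), so D = Cmin,ss·Vd·(1−f)/f.
D = 3 × 244 × (1−f)/f ≈ 3 × 244 × 4.65684 ≈ 3408.81 mg.

3409 mg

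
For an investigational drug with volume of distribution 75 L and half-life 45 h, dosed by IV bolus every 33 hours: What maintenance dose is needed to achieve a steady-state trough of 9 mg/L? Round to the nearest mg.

τ/t½ = 33/45 ≈ 0.73333, so f = (1/2)^(33/45) ≈ 0.601513.
Cmin,ss = (D/Vd)·f/(1−f), so D = Cmin,ss·Vd·(1−f)/f.
D = 9 × 75 × (1−f)/f ≈ 9 × 75 × 0.66247 ≈ 447.17 mg.

447 mg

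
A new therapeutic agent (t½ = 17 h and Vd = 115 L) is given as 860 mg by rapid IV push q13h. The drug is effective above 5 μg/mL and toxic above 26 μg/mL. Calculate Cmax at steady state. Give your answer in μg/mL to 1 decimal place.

τ/t½ = 13/17 ≈ 0.76471, so fraction remaining f = (1/2)^(13/17) ≈ 0.5886.
At steady state, accumulation factor R = 1/(1 − e^(−kτ)) ≈ 2.4307.
Each bolus raises the concentration by D/Vd = 860/115 ≈ 7.478 μg/mL.
Cmax,ss = C₀/(1 − f) ≈ 7.478/0.4114 ≈ 18.177 μg/mL.
Peak 18.2 μg/mL vs MTC 26 μg/mL: below toxic threshold.

18.2 μg/mL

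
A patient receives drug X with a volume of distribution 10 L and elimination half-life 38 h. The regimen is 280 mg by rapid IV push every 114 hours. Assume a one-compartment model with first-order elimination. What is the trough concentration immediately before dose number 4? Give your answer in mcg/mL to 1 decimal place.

f = (1/2)^(τ/t½) = (1/2)^(114/38) ≈ 0.1250.
C₀ = D/Vd = 280/10 ≈ 28.000 mcg/mL.
Before the 4th dose, 3 doses have been given. Superposition: Cmin = C₀·(f + f² + … + f^3).
≈ 28.000 × (0.1250 + 0.0156 + 0.0020) ≈ 28.000 × 0.1426 ≈ 3.993 mcg/mL.

4.0 mcg/mL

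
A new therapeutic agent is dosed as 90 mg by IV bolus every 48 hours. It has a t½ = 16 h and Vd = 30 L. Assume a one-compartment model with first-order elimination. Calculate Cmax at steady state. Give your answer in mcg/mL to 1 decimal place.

The dosing interval is 3 half-lives, so f = 2^(−3) = 0.125.
At steady state, R = 1/(1 − 0.125) = 8/7.
Single-dose peak C₀ = D/Vd = 90/30 = 3 mcg/mL.
Steady-state peak Cmax,ss = C₀·R = 3 × 8/7 ≈ 3.429 mcg/mL.

3.4 mcg/mL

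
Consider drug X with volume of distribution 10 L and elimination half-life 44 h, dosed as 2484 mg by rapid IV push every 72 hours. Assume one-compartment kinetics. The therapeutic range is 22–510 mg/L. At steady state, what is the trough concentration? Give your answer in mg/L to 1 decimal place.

τ/t½ = 72/44 ≈ 1.6364, so fraction remaining f = (1/2)^(72/44) ≈ 0.3217.
Accumulation ratio R = 1/(1 − f) ≈ 1/0.6783 ≈ 1.4743.
Each bolus raises the concentration by D/Vd = 2484/10 ≈ 248.400 mg/L.
Steady-state peak Cmax,ss = C₀·R ≈ 248.400 × 1.4743 ≈ 366.216 mg/L.
One interval later, Cmin,ss = Cmax,ss·e^(−kτ) ≈ 366.216 × 0.3217 ≈ 117.812 mg/L.
Trough 117.8 mg/L vs MEC 22 mg/L: adequate.

117.8 mg/L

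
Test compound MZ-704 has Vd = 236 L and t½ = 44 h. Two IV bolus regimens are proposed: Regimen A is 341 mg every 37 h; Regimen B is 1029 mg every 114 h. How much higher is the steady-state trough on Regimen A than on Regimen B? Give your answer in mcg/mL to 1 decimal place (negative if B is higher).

Regimen A: f = (1/2)^(37/44) ≈ 0.5583; Cmin,ss = (341/236)·f/(1−f) ≈ 1.826 mcg/mL.
Regimen B: f = (1/2)^(114/44) ≈ 0.1660; Cmin,ss = (1029/236)·f/(1−f) ≈ 0.868 mcg/mL.
Difference ≈ 1.826 − 0.868 ≈ 0.958 mcg/mL.

1.0 mcg/mL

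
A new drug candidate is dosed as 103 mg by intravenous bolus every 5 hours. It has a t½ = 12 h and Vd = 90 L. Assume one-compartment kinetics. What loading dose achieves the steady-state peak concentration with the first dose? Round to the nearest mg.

411 mg

f = (1/2)^(5/12) ≈ 0.749154; accumulation ratio R = 1/(1−f) ≈ 3.98651.
Loading dose to hit Cmax,ss on first dose: D_load = D_maint·R ≈ 103 × 3.98651 ≈ 410.61 mg.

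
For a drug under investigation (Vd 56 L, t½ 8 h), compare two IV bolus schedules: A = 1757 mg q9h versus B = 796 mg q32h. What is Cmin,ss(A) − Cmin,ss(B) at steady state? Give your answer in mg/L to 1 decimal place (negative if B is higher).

Regimen A: f = (1/2)^(9/8) ≈ 0.4585; Cmin,ss = (1757/56)·f/(1−f) ≈ 26.566 mg/L.
Regimen B: f = (1/2)^(32/8) ≈ 0.0625; Cmin,ss = (796/56)·f/(1−f) ≈ 0.948 mg/L.
Difference ≈ 26.566 − 0.948 ≈ 25.618 mg/L.

25.6 mg/L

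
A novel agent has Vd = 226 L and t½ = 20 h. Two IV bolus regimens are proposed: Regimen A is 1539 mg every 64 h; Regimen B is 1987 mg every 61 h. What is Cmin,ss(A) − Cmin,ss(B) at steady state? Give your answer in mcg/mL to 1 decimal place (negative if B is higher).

Regimen A: f = (1/2)^(64/20) ≈ 0.1088; Cmin,ss = (1539/226)·f/(1−f) ≈ 0.831 mcg/mL.
Regimen B: f = (1/2)^(61/20) ≈ 0.1207; Cmin,ss = (1987/226)·f/(1−f) ≈ 1.207 mcg/mL.
Difference ≈ 0.831 − 1.207 ≈ -0.376 mcg/mL.

-0.4 mcg/mL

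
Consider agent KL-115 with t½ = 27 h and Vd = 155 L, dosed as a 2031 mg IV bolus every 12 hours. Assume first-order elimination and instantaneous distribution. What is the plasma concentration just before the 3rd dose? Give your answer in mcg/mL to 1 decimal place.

16.7 mcg/mL

f = (1/2)^(τ/t½) = (1/2)^(12/27) ≈ 0.7349.
C₀ = D/Vd = 2031/155 ≈ 13.103 mcg/mL.
Before the 3rd dose, 2 doses have been given. Superposition: Cmin = C₀·(f + f²).
≈ 13.103 × (0.7349 + 0.5401) ≈ 13.103 × 1.2750 ≈ 16.706 mcg/mL.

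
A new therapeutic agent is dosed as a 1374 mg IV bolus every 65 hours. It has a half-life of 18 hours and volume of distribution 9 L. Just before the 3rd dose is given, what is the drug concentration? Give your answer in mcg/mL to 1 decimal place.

f = (1/2)^(τ/t½) = (1/2)^(65/18) ≈ 0.0818.
C₀ = D/Vd = 1374/9 ≈ 152.667 mcg/mL.
Before the 3rd dose, 2 doses have been given. Superposition: Cmin = C₀·(f + f²).
≈ 152.667 × (0.0818 + 0.0067) ≈ 152.667 × 0.0885 ≈ 13.511 mcg/mL.

13.5 mcg/mL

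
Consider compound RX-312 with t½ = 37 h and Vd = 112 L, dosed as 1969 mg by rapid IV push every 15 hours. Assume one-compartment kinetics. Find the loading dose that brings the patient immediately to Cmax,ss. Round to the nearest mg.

f = (1/2)^(15/37) ≈ 0.755024; accumulation ratio R = 1/(1−f) ≈ 4.08203.
Loading dose to hit Cmax,ss on first dose: D_load = D_maint·R ≈ 1969 × 4.08203 ≈ 8037.52 mg.

8038 mg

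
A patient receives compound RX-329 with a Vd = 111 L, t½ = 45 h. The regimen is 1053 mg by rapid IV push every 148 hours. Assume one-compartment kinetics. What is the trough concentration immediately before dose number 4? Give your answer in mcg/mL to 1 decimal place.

1.1 mcg/mL

f = (1/2)^(τ/t½) = (1/2)^(148/45) ≈ 0.1023.
C₀ = D/Vd = 1053/111 ≈ 9.486 mcg/mL.
Before the 4th dose, 3 doses have been given. Superposition: Cmin = C₀·(f + f² + … + f^3).
≈ 9.486 × (0.1023 + 0.0105 + 0.0011) ≈ 9.486 × 0.1139 ≈ 1.080 mcg/mL.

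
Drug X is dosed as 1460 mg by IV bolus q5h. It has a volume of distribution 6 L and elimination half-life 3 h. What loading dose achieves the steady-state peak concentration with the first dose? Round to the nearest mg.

2131 mg

f = (1/2)^(5/3) ≈ 0.314980; accumulation ratio R = 1/(1−f) ≈ 1.45981.
Loading dose to hit Cmax,ss on first dose: D_load = D_maint·R ≈ 1460 × 1.45981 ≈ 2131.32 mg.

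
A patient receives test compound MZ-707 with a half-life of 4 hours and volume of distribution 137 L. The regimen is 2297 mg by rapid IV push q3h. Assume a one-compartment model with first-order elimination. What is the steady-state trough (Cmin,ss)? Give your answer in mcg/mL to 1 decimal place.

k = ln2/t½ = ln2/4 ≈ 0.173287 h⁻¹; fraction remaining f = e^(−kτ) = e^(−0.173287×3) ≈ 0.5946.
Each bolus raises the concentration by D/Vd = 2297/137 ≈ 16.766 mcg/mL.
Steady-state trough Cmin,ss = C₀·f/(1−f) ≈ 16.766 × 0.5946/0.4054 ≈ 24.591 mcg/mL.

24.6 mcg/mL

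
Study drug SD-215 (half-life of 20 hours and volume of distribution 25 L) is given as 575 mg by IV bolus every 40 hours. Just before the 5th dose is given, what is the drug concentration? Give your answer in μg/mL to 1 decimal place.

7.6 μg/mL

f = (1/2)^(τ/t½) = (1/2)^(40/20) ≈ 0.2500.
C₀ = D/Vd = 575/25 ≈ 23.000 μg/mL.
Before the 5th dose, 4 doses have been given. Superposition: Cmin = C₀·(f + f² + … + f^4).
≈ 23.000 × (0.2500 + 0.0625 + 0.0156 + 0.0039) ≈ 23.000 × 0.3320 ≈ 7.636 μg/mL.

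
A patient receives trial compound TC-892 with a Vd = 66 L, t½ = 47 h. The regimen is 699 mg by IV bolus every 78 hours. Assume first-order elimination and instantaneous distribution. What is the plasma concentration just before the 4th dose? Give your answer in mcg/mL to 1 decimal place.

4.7 mcg/mL

f = (1/2)^(τ/t½) = (1/2)^(78/47) ≈ 0.3165.
C₀ = D/Vd = 699/66 ≈ 10.591 mcg/mL.
Before the 4th dose, 3 doses have been given. Superposition: Cmin = C₀·(f + f² + … + f^3).
≈ 10.591 × (0.3165 + 0.1002 + 0.0317) ≈ 10.591 × 0.4484 ≈ 4.749 mcg/mL.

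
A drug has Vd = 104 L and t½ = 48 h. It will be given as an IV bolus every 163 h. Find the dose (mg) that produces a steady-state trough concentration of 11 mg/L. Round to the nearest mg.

10897 mg

τ/t½ = 163/48 ≈ 3.3958, so f = (1/2)^(163/48) ≈ 0.095006.
Cmin,ss = (D/Vd)·f/(1−f), so D = Cmin,ss·Vd·(1−f)/f.
D = 11 × 104 × (1−f)/f ≈ 11 × 104 × 9.52565 ≈ 10897.34 mg.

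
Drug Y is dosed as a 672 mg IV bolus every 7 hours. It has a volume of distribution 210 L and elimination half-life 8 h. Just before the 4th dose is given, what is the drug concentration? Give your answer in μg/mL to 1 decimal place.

3.2 μg/mL

f = (1/2)^(τ/t½) = (1/2)^(7/8) ≈ 0.5453.
C₀ = D/Vd = 672/210 ≈ 3.200 μg/mL.
Before the 4th dose, 3 doses have been given. Superposition: Cmin = C₀·(f + f² + … + f^3).
≈ 3.200 × (0.5453 + 0.2974 + 0.1621) ≈ 3.200 × 1.0048 ≈ 3.215 μg/mL.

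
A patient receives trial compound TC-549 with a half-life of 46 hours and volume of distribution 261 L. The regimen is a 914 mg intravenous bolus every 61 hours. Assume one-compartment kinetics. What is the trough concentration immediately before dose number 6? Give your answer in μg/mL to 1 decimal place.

f = (1/2)^(τ/t½) = (1/2)^(61/46) ≈ 0.3988.
C₀ = D/Vd = 914/261 ≈ 3.502 μg/mL.
Before the 6th dose, 5 doses have been given. Superposition: Cmin = C₀·(f + f² + … + f^5).
≈ 3.502 × (0.3988 + 0.1590 + 0.0634 + 0.0253 + 0.0101) ≈ 3.502 × 0.6566 ≈ 2.299 μg/mL.

2.3 μg/mL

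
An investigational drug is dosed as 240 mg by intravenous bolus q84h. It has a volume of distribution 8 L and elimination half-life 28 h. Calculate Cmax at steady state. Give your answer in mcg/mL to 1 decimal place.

34.3 mcg/mL

τ = 84 h = 3 half-lives, so f = (1/2)^3 = 0.125.
Accumulation ratio R = 1/(1 − f) = 1/0.875 = 8/7.
Single-dose peak C₀ = D/Vd = 240/8 = 30 mcg/mL.
Steady-state peak Cmax,ss = C₀·R = 30 × 8/7 ≈ 34.286 mcg/mL.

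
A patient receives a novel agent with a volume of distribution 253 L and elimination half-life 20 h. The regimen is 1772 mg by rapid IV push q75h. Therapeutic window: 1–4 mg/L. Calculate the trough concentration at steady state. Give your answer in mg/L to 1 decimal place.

0.6 mg/L

Over one 75-h interval, 75/20 ≈ 3.75 half-lives elapse, leaving f ≈ 0.0743 of each dose.
Accumulation ratio R = 1/(1 − f) ≈ 1/0.9257 ≈ 1.0803.
Single-dose peak C₀ = D/Vd = 1772/253 ≈ 7.004 mg/L.
Steady-state peak Cmax,ss = C₀·R ≈ 7.004 × 1.0803 ≈ 7.566 mg/L.
Steady-state trough Cmin,ss = Cmax,ss·f ≈ 7.566 × 0.0743 ≈ 0.562 mg/L.
Trough 0.6 mg/L vs MEC 1 mg/L: subtherapeutic.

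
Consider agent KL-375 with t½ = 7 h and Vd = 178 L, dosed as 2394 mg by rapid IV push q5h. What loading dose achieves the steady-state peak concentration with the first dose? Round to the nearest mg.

f = (1/2)^(5/7) ≈ 0.609507; accumulation ratio R = 1/(1−f) ≈ 2.56087.
Loading dose to hit Cmax,ss on first dose: D_load = D_maint·R ≈ 2394 × 2.56087 ≈ 6130.72 mg.

6131 mg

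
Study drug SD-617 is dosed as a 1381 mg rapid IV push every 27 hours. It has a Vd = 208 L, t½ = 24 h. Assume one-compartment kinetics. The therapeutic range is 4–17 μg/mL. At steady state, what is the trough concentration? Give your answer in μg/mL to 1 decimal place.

5.6 μg/mL

Over one 27-h interval, 27/24 ≈ 1.125 half-lives elapse, leaving f ≈ 0.4585 of each dose.
At steady state, accumulation factor R = 1/(1 − e^(−kτ)) ≈ 1.8467.
Each bolus raises the concentration by D/Vd = 1381/208 ≈ 6.639 μg/mL.
Cmax,ss = C₀/(1 − f) ≈ 6.639/0.5415 ≈ 12.260 μg/mL.
One interval later, Cmin,ss = Cmax,ss·e^(−kτ) ≈ 12.260 × 0.4585 ≈ 5.621 μg/mL.
Trough 5.6 μg/mL vs MEC 4 μg/mL: adequate.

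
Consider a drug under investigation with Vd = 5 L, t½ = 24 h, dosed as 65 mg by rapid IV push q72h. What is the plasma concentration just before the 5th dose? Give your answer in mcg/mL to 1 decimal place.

f = (1/2)^(τ/t½) = (1/2)^(72/24) ≈ 0.1250.
C₀ = D/Vd = 65/5 ≈ 13.000 mcg/mL.
Before the 5th dose, 4 doses have been given. Superposition: Cmin = C₀·(f + f² + … + f^4).
≈ 13.000 × (0.1250 + 0.0156 + 0.0020 + 0.0002) ≈ 13.000 × 0.1428 ≈ 1.856 mcg/mL.

1.9 mcg/mL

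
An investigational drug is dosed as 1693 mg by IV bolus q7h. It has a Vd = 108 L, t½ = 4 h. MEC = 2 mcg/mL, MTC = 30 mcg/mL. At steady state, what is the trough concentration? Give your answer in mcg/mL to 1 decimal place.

6.6 mcg/mL

k = ln2/t½ = ln2/4 ≈ 0.173287 h⁻¹; fraction remaining f = e^(−kτ) = e^(−0.173287×7) ≈ 0.2973.
At steady state, accumulation factor R = 1/(1 − e^(−kτ)) ≈ 1.4231.
Each bolus raises the concentration by D/Vd = 1693/108 ≈ 15.676 mcg/mL.
Steady-state peak Cmax,ss = C₀·R ≈ 15.676 × 1.4231 ≈ 22.309 mcg/mL.
One interval later, Cmin,ss = Cmax,ss·e^(−kτ) ≈ 22.309 × 0.2973 ≈ 6.632 mcg/mL.
Trough 6.6 mcg/mL vs MEC 2 mcg/mL: adequate.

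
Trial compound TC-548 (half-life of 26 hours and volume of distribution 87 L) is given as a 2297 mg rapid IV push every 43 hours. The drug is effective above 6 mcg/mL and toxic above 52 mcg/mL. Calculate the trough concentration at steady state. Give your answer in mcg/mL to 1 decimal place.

12.3 mcg/mL

Over one 43-h interval, 43/26 ≈ 1.6538 half-lives elapse, leaving f ≈ 0.3178 of each dose.
Accumulation ratio R = 1/(1 − f) ≈ 1/0.6822 ≈ 1.4658.
Single-dose peak C₀ = D/Vd = 2297/87 ≈ 26.402 mcg/mL.
Steady-state peak Cmax,ss = C₀·R ≈ 26.402 × 1.4658 ≈ 38.700 mcg/mL.
One interval later, Cmin,ss = Cmax,ss·e^(−kτ) ≈ 38.700 × 0.3178 ≈ 12.299 mcg/mL.
Trough 12.3 mcg/mL vs MEC 6 mcg/mL: adequate.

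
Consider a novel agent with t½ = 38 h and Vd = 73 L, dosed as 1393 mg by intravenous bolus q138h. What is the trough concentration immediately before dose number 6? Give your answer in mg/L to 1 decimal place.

f = (1/2)^(τ/t½) = (1/2)^(138/38) ≈ 0.0807.
C₀ = D/Vd = 1393/73 ≈ 19.082 mg/L.
Before the 6th dose, 5 doses have been given. Superposition: Cmin = C₀·(f + f² + … + f^5).
≈ 19.082 × (0.0807 + 0.0065 + 0.0005 + 0.0000 + 0.0000) ≈ 19.082 × 0.0877 ≈ 1.673 mg/L.

1.7 mg/L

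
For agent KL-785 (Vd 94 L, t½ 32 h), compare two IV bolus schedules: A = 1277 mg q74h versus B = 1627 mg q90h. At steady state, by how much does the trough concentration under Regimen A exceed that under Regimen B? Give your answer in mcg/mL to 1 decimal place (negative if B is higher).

Regimen A: f = (1/2)^(74/32) ≈ 0.2013; Cmin,ss = (1277/94)·f/(1−f) ≈ 3.424 mcg/mL.
Regimen B: f = (1/2)^(90/32) ≈ 0.1423; Cmin,ss = (1627/94)·f/(1−f) ≈ 2.872 mcg/mL.
Difference ≈ 3.424 − 2.872 ≈ 0.552 mcg/mL.

0.6 mcg/mL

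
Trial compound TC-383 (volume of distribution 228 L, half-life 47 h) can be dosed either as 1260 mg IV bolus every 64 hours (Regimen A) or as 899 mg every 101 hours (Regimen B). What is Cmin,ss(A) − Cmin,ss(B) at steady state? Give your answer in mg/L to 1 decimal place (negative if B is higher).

Regimen A: f = (1/2)^(64/47) ≈ 0.3891; Cmin,ss = (1260/228)·f/(1−f) ≈ 3.520 mg/L.
Regimen B: f = (1/2)^(101/47) ≈ 0.2255; Cmin,ss = (899/228)·f/(1−f) ≈ 1.148 mg/L.
Difference ≈ 3.520 − 1.148 ≈ 2.372 mg/L.

2.4 mg/L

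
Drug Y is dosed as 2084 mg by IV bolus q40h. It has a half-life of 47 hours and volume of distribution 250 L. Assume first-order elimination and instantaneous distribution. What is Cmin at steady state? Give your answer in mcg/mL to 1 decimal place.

Over one 40-h interval, 40/47 ≈ 0.85106 half-lives elapse, leaving f ≈ 0.5544 of each dose.
Accumulation ratio R = 1/(1 − f) ≈ 1/0.4456 ≈ 2.2442.
Single-dose peak C₀ = D/Vd = 2084/250 ≈ 8.336 mcg/mL.
Cmax,ss = C₀/(1 − f) ≈ 8.336/0.4456 ≈ 18.707 mcg/mL.
One interval later, Cmin,ss = Cmax,ss·e^(−kτ) ≈ 18.707 × 0.5544 ≈ 10.371 mcg/mL.

10.4 mcg/mL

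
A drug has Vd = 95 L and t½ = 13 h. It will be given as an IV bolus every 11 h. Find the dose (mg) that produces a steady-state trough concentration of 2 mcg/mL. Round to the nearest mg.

τ/t½ = 11/13 ≈ 0.84615, so f = (1/2)^(11/13) ≈ 0.556266.
Cmin,ss = (D/Vd)·f/(1−f), so D = Cmin,ss·Vd·(1−f)/f.
D = 2 × 95 × (1−f)/f ≈ 2 × 95 × 0.79770 ≈ 151.56 mg.

152 mg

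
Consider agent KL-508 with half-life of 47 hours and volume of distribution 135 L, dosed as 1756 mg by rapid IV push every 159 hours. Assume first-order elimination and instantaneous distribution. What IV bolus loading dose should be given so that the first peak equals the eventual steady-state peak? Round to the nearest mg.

1942 mg

f = (1/2)^(159/47) ≈ 0.095857; accumulation ratio R = 1/(1−f) ≈ 1.10602.
Loading dose to hit Cmax,ss on first dose: D_load = D_maint·R ≈ 1756 × 1.10602 ≈ 1942.17 mg.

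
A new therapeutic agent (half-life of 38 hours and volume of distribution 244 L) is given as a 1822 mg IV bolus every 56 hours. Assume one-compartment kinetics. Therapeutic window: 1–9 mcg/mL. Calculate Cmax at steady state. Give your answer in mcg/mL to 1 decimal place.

Over one 56-h interval, 56/38 ≈ 1.4737 half-lives elapse, leaving f ≈ 0.3601 of each dose.
Accumulation ratio R = 1/(1 − f) ≈ 1/0.6399 ≈ 1.5627.
Each bolus raises the concentration by D/Vd = 1822/244 ≈ 7.467 mcg/mL.
Cmax,ss = C₀/(1 − f) ≈ 7.467/0.6399 ≈ 11.669 mcg/mL.
Peak 11.7 mcg/mL vs MTC 9 mcg/mL: exceeds toxic threshold.

11.7 mcg/mL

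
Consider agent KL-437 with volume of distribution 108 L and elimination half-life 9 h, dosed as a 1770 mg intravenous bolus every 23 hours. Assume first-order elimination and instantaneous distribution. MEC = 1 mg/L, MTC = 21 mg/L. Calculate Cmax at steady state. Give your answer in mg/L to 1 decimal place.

19.7 mg/L

Over one 23-h interval, 23/9 ≈ 2.5556 half-lives elapse, leaving f ≈ 0.1701 of each dose.
At steady state, accumulation factor R = 1/(1 − e^(−kτ)) ≈ 1.2050.
Each bolus raises the concentration by D/Vd = 1770/108 ≈ 16.389 mg/L.
Steady-state peak Cmax,ss = C₀·R ≈ 16.389 × 1.2050 ≈ 19.749 mg/L.
Peak 19.7 mg/L vs MTC 21 mg/L: below toxic threshold.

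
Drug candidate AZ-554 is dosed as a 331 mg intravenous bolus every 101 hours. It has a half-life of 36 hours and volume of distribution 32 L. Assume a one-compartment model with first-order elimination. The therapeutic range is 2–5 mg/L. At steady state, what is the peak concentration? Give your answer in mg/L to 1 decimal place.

12.1 mg/L

k = ln2/t½ = ln2/36 ≈ 0.019254 h⁻¹; fraction remaining f = e^(−kτ) = e^(−0.019254×101) ≈ 0.1430.
Accumulation ratio R = 1/(1 − f) ≈ 1/0.8570 ≈ 1.1669.
Single-dose peak C₀ = D/Vd = 331/32 ≈ 10.344 mg/L.
Steady-state peak Cmax,ss = C₀·R ≈ 10.344 × 1.1669 ≈ 12.070 mg/L.
Peak 12.1 mg/L vs MTC 5 mg/L: exceeds toxic threshold.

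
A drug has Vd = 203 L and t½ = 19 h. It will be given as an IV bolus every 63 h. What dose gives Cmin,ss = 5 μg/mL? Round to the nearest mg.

9092 mg

τ/t½ = 63/19 ≈ 3.3158, so f = (1/2)^(63/19) ≈ 0.100426.
Cmin,ss = (D/Vd)·f/(1−f), so D = Cmin,ss·Vd·(1−f)/f.
D = 5 × 203 × (1−f)/f ≈ 5 × 203 × 8.95758 ≈ 9091.94 mg.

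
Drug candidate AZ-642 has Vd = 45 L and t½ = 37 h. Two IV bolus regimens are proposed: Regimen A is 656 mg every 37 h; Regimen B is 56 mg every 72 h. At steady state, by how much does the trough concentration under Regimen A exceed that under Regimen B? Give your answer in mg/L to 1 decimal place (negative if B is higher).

Regimen A: f = (1/2)^(37/37) ≈ 0.5000; Cmin,ss = (656/45)·f/(1−f) ≈ 14.578 mg/L.
Regimen B: f = (1/2)^(72/37) ≈ 0.2595; Cmin,ss = (56/45)·f/(1−f) ≈ 0.436 mg/L.
Difference ≈ 14.578 − 0.436 ≈ 14.142 mg/L.

14.1 mg/L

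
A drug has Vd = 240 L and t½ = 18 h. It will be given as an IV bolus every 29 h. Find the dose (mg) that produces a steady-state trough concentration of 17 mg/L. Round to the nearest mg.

τ/t½ = 29/18 ≈ 1.6111, so f = (1/2)^(29/18) ≈ 0.327346.
Cmin,ss = (D/Vd)·f/(1−f), so D = Cmin,ss·Vd·(1−f)/f.
D = 17 × 240 × (1−f)/f ≈ 17 × 240 × 2.05487 ≈ 8383.87 mg.

8384 mg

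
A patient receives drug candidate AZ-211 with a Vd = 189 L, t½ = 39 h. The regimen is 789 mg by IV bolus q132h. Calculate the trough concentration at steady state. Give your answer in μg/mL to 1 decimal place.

0.4 μg/mL

τ/t½ = 132/39 ≈ 3.3846, so fraction remaining f = (1/2)^(132/39) ≈ 0.0957.
At steady state, accumulation factor R = 1/(1 − e^(−kτ)) ≈ 1.1058.
Single-dose peak C₀ = D/Vd = 789/189 ≈ 4.175 μg/mL.
Cmax,ss = C₀/(1 − f) ≈ 4.175/0.9043 ≈ 4.617 μg/mL.
Steady-state trough Cmin,ss = Cmax,ss·f ≈ 4.617 × 0.0957 ≈ 0.442 μg/mL.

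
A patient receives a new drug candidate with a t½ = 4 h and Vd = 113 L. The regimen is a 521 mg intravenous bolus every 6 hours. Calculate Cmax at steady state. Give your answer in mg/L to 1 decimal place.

τ/t½ = 6/4 ≈ 1.5, so fraction remaining f = (1/2)^(6/4) ≈ 0.3536.
At steady state, accumulation factor R = 1/(1 − e^(−kτ)) ≈ 1.5470.
Each bolus raises the concentration by D/Vd = 521/113 ≈ 4.611 mg/L.
Steady-state peak Cmax,ss = C₀·R ≈ 4.611 × 1.5470 ≈ 7.133 mg/L.

7.1 mg/L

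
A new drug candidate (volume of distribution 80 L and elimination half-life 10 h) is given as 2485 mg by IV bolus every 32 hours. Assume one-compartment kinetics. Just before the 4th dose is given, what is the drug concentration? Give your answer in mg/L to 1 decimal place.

f = (1/2)^(τ/t½) = (1/2)^(32/10) ≈ 0.1088.
C₀ = D/Vd = 2485/80 ≈ 31.062 mg/L.
Before the 4th dose, 3 doses have been given. Superposition: Cmin = C₀·(f + f² + … + f^3).
≈ 31.062 × (0.1088 + 0.0118 + 0.0013) ≈ 31.062 × 0.1219 ≈ 3.786 mg/L.

3.8 mg/L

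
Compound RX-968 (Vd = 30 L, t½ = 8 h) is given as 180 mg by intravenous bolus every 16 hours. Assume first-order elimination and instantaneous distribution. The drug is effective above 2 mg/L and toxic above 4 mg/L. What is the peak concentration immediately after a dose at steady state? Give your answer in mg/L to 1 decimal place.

τ = 16 h = 2 half-lives, so f = (1/2)^2 = 0.25.
At steady state, R = 1/(1 − 0.25) = 4/3.
Single-dose peak C₀ = D/Vd = 180/30 = 6 mg/L.
Steady-state peak Cmax,ss = C₀·R = 6 × 4/3 ≈ 8.000 mg/L.
Peak 8.0 mg/L vs MTC 4 mg/L: exceeds toxic threshold.

8.0 mg/L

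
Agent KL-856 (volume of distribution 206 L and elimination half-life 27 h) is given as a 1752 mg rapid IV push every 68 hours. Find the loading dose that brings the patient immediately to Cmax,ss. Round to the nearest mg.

f = (1/2)^(68/27) ≈ 0.174522; accumulation ratio R = 1/(1−f) ≈ 1.21142.
Loading dose to hit Cmax,ss on first dose: D_load = D_maint·R ≈ 1752 × 1.21142 ≈ 2122.41 mg.

2122 mg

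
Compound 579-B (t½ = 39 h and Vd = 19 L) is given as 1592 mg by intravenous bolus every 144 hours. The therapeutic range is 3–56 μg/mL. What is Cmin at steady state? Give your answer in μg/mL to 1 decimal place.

k = ln2/t½ = ln2/39 ≈ 0.017773 h⁻¹; fraction remaining f = e^(−kτ) = e^(−0.017773×144) ≈ 0.0774.
Accumulation ratio R = 1/(1 − f) ≈ 1/0.9226 ≈ 1.0839.
Each bolus raises the concentration by D/Vd = 1592/19 ≈ 83.789 μg/mL.
Cmax,ss = C₀/(1 − f) ≈ 83.789/0.9226 ≈ 90.818 μg/mL.
Steady-state trough Cmin,ss = Cmax,ss·f ≈ 90.818 × 0.0774 ≈ 7.029 μg/mL.
Trough 7.0 μg/mL vs MEC 3 μg/mL: adequate.

7.0 μg/mL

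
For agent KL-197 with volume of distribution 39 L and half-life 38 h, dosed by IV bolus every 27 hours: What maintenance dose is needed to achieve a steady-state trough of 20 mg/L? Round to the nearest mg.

τ/t½ = 27/38 ≈ 0.71053, so f = (1/2)^(27/38) ≈ 0.611097.
Cmin,ss = (D/Vd)·f/(1−f), so D = Cmin,ss·Vd·(1−f)/f.
D = 20 × 39 × (1−f)/f ≈ 20 × 39 × 0.63640 ≈ 496.39 mg.

496 mg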